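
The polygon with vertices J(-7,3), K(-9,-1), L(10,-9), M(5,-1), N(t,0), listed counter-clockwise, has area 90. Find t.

Write out the shoelace sum; only the two edges meeting at N involve t:
2·Area = [(5·0 − t·(-1)) + (t·3 − (-7)·0)] + 160
       = 4·t + 160 = 180
⇒ t = 5.

5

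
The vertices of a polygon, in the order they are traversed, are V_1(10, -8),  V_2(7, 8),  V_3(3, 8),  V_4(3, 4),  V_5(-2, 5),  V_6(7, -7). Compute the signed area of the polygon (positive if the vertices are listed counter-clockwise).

86

V_1→V_2: (10)(8) − (7)(-8) = 136
V_2→V_3: (7)(8) − (3)(8) = 32
V_3→V_4: (3)(4) − (3)(8) = -12
V_4→V_5: (3)(5) − (-2)(4) = 23
V_5→V_6: (-2)(-7) − (7)(5) = -21
V_6→V_1: (7)(-8) − (10)(-7) = 14
Σ = 172
Signed area = Σ/2 = 86 (positive ⇒ counter-clockwise traversal).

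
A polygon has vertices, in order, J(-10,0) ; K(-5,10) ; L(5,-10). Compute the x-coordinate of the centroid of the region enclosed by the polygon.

-10/3

Apply the shoelace formula. First the cross-terms c_i = x_i·y_{i+1} − x_{i+1}·y_i:
  -100, 0, -100  ⇒  2A = -200, A = -100.
Then Σ (x_i + x_{i+1})·c_i = 2000, so x̄ = 2000 / (6·(-100)) = -10/3.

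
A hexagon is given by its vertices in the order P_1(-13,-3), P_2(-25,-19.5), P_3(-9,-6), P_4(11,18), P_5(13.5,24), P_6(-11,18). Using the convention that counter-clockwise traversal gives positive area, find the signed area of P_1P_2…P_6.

Apply the surveyor's formula: 2A = Σ (x_i·y_{i+1} − x_{i+1}·y_i), indices taken mod 6.
Σ = (178.5) + (-25.5) + (-96) + (21) + (507) + (267) = 852
Signed area = Σ/2 = 426 (positive ⇒ counter-clockwise traversal).

426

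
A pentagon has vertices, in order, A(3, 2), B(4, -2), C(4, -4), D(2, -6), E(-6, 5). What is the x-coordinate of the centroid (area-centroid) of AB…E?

73/273

Apply the surveyor's formula. First the cross-terms c_i = x_i·y_{i+1} − x_{i+1}·y_i:
  -14, -8, -16, -26, -27  ⇒  2A = -91, A = -45.5.
Then Σ (x_i + x_{i+1})·c_i = -73, so x̄ = -73 / (6·(-45.5)) = 73/273.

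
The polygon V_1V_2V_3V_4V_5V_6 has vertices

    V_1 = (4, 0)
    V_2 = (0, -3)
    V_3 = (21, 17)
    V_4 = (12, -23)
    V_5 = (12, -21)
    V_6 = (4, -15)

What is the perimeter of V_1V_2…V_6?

102

|V_1V_2| = √((-4)² + (-3)²) = √25 = 5
|V_2V_3| = √((21)² + (20)²) = √841 = 29
|V_3V_4| = √((-9)² + (-40)²) = √1681 = 41
|V_4V_5| = √((0)² + (2)²) = √4 = 2
|V_5V_6| = √((-8)² + (6)²) = √100 = 10
|V_6V_1| = √((0)² + (15)²) = √225 = 15
Perimeter = 5 + 29 + 41 + 2 + 10 + 15 = 102.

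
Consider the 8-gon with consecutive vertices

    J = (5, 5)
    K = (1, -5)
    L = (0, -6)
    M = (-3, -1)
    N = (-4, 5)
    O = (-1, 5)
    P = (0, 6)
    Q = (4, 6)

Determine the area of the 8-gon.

64

Σ = (-30) + (-6) + (-18) + (-19) + (-15) + (-6) + (-24) + (-10) = -128
Area = |Σ|/2 = 64.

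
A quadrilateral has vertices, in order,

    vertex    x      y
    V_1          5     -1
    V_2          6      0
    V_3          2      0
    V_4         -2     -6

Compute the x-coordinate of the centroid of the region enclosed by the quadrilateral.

27/13

Apply the surveyor's formula. First the cross-terms c_i = x_i·y_{i+1} − x_{i+1}·y_i:
  6, 0, -12, 32  ⇒  2A = 26, A = 13.
Then Σ (x_i + x_{i+1})·c_i = 162, so x̄ = 162 / (6·13) = 27/13.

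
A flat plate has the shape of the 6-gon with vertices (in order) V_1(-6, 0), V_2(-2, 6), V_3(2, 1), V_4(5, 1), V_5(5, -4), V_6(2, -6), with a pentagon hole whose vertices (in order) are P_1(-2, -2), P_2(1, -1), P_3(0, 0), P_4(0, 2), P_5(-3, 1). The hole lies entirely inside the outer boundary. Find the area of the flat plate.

Outer boundary:
Apply the shoelace formula: 2A = Σ (x_i·y_{i+1} − x_{i+1}·y_i), indices taken mod 6.
V_1→V_2: (-6)(6) − (-2)(0) = -36
V_2→V_3: (-2)(1) − (2)(6) = -14
V_3→V_4: (2)(1) − (5)(1) = -3
V_4→V_5: (5)(-4) − (5)(1) = -25
V_5→V_6: (5)(-6) − (2)(-4) = -22
V_6→V_1: (2)(0) − (-6)(-6) = -36
Σ = -136
Area = |Σ|/2 = 68.
Hole:
Apply Gauss's area formula: 2A = Σ (x_i·y_{i+1} − x_{i+1}·y_i), indices taken mod 5.
Cross-terms: 4, 0, 0, 6, 8  ⇒  Σ = 18
Area = |Σ|/2 = 9.
Net area = 68 − 9 = 59.

59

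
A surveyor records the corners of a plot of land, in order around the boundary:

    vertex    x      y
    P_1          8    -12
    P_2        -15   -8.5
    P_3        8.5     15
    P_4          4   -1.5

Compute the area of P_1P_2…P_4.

254.75

Σ = (-248) + (-152.75) + (-72.75) + (-36) = -509.5
Area = |Σ|/2 = 254.75.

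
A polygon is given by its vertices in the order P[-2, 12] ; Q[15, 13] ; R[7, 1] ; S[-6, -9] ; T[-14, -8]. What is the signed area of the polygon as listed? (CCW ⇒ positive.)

Apply Gauss's area formula: 2A = Σ (x_i·y_{i+1} − x_{i+1}·y_i), indices taken mod 5.
Σ = (-206) + (-76) + (-57) + (-78) + (-184) = -601
Signed area = Σ/2 = -300.5 (negative ⇒ clockwise traversal).

-300.5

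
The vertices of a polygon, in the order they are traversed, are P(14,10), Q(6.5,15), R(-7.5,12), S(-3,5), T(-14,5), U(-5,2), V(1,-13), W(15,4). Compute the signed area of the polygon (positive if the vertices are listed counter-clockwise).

371

Σ = (145) + (190.5) + (-1.5) + (55) + (-3) + (63) + (199) + (94) = 742
Signed area = Σ/2 = 371 (positive ⇒ counter-clockwise traversal).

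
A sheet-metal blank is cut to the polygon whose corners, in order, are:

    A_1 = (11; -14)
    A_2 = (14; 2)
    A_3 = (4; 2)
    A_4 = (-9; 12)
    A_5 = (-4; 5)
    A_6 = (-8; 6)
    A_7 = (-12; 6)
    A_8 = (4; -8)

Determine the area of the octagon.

225.5

A_1→A_2: (11)(2) − (14)(-14) = 218
A_2→A_3: (14)(2) − (4)(2) = 20
A_3→A_4: (4)(12) − (-9)(2) = 66
A_4→A_5: (-9)(5) − (-4)(12) = 3
A_5→A_6: (-4)(6) − (-8)(5) = 16
A_6→A_7: (-8)(6) − (-12)(6) = 24
A_7→A_8: (-12)(-8) − (4)(6) = 72
A_8→A_1: (4)(-14) − (11)(-8) = 32
Σ = 451
Area = |Σ|/2 = 225.5.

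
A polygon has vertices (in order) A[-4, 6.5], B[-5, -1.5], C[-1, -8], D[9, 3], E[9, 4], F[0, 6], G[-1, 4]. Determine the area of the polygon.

112.25

Apply Gauss's area formula: 2A = Σ (x_i·y_{i+1} − x_{i+1}·y_i), indices taken mod 7.
Σ = (38.5) + (38.5) + (69) + (9) + (54) + (6) + (9.5) = 224.5
Area = |Σ|/2 = 112.25.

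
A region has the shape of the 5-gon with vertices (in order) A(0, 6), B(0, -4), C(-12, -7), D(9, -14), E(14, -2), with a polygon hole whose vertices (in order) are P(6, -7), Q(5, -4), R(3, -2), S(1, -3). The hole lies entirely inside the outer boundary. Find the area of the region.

214

Outer boundary:
Apply the shoelace formula: 2A = Σ (x_i·y_{i+1} − x_{i+1}·y_i), indices taken mod 5.
Σ = (0) + (-48) + (231) + (178) + (84) = 445
Area = |Σ|/2 = 222.5.
Hole:
Apply the shoelace (surveyor's) formula: 2A = Σ (x_i·y_{i+1} − x_{i+1}·y_i), indices taken mod 4.
Σ = (11) + (2) + (-7) + (11) = 17
Area = |Σ|/2 = 8.5.
Net area = 222.5 − 8.5 = 214.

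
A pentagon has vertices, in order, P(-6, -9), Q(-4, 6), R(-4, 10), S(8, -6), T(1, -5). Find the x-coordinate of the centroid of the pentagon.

-171/217

Apply Gauss's area formula. First the cross-terms c_i = x_i·y_{i+1} − x_{i+1}·y_i:
  -72, -16, -56, -34, -39  ⇒  2A = -217, A = -108.5.
Then Σ (x_i + x_{i+1})·c_i = 513, so x̄ = 513 / (6·(-108.5)) = -171/217.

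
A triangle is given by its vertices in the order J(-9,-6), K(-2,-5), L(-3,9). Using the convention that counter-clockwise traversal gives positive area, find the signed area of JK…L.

Apply the shoelace (surveyor's) formula: 2A = Σ (x_i·y_{i+1} − x_{i+1}·y_i), indices taken mod 3.
Σ = (33) + (-33) + (99) = 99
Signed area = Σ/2 = 49.5 (positive ⇒ counter-clockwise traversal).

49.5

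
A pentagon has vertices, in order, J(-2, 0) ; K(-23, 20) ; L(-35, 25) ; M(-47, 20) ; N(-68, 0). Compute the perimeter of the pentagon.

150

|JK| = √((-21)² + (20)²) = √841 = 29
|KL| = √((-12)² + (5)²) = √169 = 13
|LM| = √((-12)² + (-5)²) = √169 = 13
|MN| = √((-21)² + (-20)²) = √841 = 29
|NJ| = √((66)² + (0)²) = √4356 = 66
Perimeter = 29 + 13 + 13 + 29 + 66 = 150.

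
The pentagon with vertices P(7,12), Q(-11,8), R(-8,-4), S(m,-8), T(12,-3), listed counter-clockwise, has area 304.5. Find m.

-12

The doubled signed area Σ (x_i y_{i+1} − x_{i+1} y_i) is linear in m.
With m=0 it equals 621; the coefficient of m is 1 (from the two edges through S).
So 1·m + 621 = 2·304.5 = 609 ⇒ m = -12.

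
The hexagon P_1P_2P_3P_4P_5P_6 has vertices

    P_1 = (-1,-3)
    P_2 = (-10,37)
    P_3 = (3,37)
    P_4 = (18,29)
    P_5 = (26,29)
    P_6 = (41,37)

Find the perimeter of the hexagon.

|P_1P_2| = √((-9)² + (40)²) = √1681 = 41
|P_2P_3| = √((13)² + (0)²) = √169 = 13
|P_3P_4| = √((15)² + (-8)²) = √289 = 17
|P_4P_5| = √((8)² + (0)²) = √64 = 8
|P_5P_6| = √((15)² + (8)²) = √289 = 17
|P_6P_1| = √((-42)² + (-40)²) = √3364 = 58
Perimeter = 41 + 13 + 17 + 8 + 17 + 58 = 154.

154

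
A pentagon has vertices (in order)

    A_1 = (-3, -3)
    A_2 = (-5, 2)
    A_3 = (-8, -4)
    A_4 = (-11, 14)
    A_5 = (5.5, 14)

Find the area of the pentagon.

Apply Gauss's area formula: 2A = Σ (x_i·y_{i+1} − x_{i+1}·y_i), indices taken mod 5.
Σ = (-21) + (36) + (-156) + (-231) + (25.5) = -346.5
Area = |Σ|/2 = 173.25.

173.25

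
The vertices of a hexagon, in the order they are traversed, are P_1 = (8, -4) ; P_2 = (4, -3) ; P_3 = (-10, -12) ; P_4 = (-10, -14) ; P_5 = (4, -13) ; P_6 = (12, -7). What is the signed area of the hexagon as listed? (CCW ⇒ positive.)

128

Apply the surveyor's formula: 2A = Σ (x_i·y_{i+1} − x_{i+1}·y_i), indices taken mod 6.
Cross-terms: -8, -78, 20, 186, 128, 8  ⇒  Σ = 256
Signed area = Σ/2 = 128 (positive ⇒ counter-clockwise traversal).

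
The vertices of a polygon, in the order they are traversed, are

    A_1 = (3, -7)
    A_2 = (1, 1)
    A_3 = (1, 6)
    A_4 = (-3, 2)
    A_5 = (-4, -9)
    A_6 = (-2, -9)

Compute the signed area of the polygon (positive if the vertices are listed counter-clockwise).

Σ = (10) + (5) + (20) + (35) + (18) + (41) = 129
Signed area = Σ/2 = 64.5 (positive ⇒ counter-clockwise traversal).

64.5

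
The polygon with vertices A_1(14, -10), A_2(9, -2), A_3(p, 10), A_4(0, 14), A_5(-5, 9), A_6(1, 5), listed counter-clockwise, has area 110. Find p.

Write out the shoelace sum; only the two edges meeting at A_3 involve p:
2·Area = [(9·10 − p·(-2)) + (p·14 − 0·10)] + 18
       = 16·p + 108 = 220
⇒ p = 7.

7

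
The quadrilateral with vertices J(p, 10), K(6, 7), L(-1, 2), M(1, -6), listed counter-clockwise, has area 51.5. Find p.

10

The doubled signed area Σ (x_i y_{i+1} − x_{i+1} y_i) is linear in p.
With p=0 it equals -27; the coefficient of p is 13 (from the two edges through J).
So 13·p + -27 = 2·51.5 = 103 ⇒ p = 10.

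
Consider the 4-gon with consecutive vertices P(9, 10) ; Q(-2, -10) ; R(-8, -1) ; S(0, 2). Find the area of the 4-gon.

91

Cross-terms: -70, -78, -16, -18  ⇒  Σ = -182
Area = |Σ|/2 = 91.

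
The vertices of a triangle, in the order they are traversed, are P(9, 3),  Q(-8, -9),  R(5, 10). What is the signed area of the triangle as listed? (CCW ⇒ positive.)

-83.5

Apply Gauss's area formula: 2A = Σ (x_i·y_{i+1} − x_{i+1}·y_i), indices taken mod 3.
Σ = (-57) + (-35) + (-75) = -167
Signed area = Σ/2 = -83.5 (negative ⇒ clockwise traversal).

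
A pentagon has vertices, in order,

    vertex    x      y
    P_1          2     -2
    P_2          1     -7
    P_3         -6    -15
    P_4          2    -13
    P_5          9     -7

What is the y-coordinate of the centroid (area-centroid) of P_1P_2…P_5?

Apply the shoelace formula. First the cross-terms c_i = x_i·y_{i+1} − x_{i+1}·y_i:
  -12, -57, 108, 103, -4  ⇒  2A = 138, A = 69.
Then Σ (y_i + y_{i+1})·c_i = -3686, so ȳ = -3686 / (6·69) = -1843/207.

-1843/207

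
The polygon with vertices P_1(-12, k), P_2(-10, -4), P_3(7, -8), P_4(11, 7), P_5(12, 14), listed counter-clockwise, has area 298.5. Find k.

The doubled signed area Σ (x_i y_{i+1} − x_{i+1} y_i) is linear in k.
With k=0 it equals 531; the coefficient of k is 22 (from the two edges through P_1).
So 22·k + 531 = 2·298.5 = 597 ⇒ k = 3.

3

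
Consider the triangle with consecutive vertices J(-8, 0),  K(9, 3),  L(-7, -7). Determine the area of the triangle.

Σ = (-24) + (-42) + (-56) = -122
Area = |Σ|/2 = 61.

61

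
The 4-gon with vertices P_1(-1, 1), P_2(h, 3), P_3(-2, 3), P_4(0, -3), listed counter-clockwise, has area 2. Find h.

-1

The doubled signed area Σ (x_i y_{i+1} − x_{i+1} y_i) is linear in h.
With h=0 it equals 6; the coefficient of h is 2 (from the two edges through P_2).
So 2·h + 6 = 2·2 = 4 ⇒ h = -1.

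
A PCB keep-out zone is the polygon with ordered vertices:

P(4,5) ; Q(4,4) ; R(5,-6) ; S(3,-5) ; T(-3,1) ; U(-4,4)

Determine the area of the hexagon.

Apply the surveyor's formula: 2A = Σ (x_i·y_{i+1} − x_{i+1}·y_i), indices taken mod 6.
P→Q: (4)(4) − (4)(5) = -4
Q→R: (4)(-6) − (5)(4) = -44
R→S: (5)(-5) − (3)(-6) = -7
S→T: (3)(1) − (-3)(-5) = -12
T→U: (-3)(4) − (-4)(1) = -8
U→P: (-4)(5) − (4)(4) = -36
Σ = -111
Area = |Σ|/2 = 55.5.

55.5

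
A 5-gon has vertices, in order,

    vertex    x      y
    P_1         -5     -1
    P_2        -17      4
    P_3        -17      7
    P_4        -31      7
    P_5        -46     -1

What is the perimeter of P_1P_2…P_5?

88

|P_1P_2| = √((-12)² + (5)²) = √169 = 13
|P_2P_3| = √((0)² + (3)²) = √9 = 3
|P_3P_4| = √((-14)² + (0)²) = √196 = 14
|P_4P_5| = √((-15)² + (-8)²) = √289 = 17
|P_5P_1| = √((41)² + (0)²) = √1681 = 41
Perimeter = 13 + 3 + 14 + 17 + 41 = 88.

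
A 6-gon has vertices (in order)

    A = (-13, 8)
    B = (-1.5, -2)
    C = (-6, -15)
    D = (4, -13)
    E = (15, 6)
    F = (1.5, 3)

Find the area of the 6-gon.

Apply the surveyor's formula: 2A = Σ (x_i·y_{i+1} − x_{i+1}·y_i), indices taken mod 6.
Σ = (38) + (10.5) + (138) + (219) + (36) + (51) = 492.5
Area = |Σ|/2 = 246.25.

246.25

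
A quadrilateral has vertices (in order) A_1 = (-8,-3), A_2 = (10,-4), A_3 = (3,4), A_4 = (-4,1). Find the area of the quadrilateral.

Cross-terms: 62, 52, 19, 20  ⇒  Σ = 153
Area = |Σ|/2 = 76.5.

76.5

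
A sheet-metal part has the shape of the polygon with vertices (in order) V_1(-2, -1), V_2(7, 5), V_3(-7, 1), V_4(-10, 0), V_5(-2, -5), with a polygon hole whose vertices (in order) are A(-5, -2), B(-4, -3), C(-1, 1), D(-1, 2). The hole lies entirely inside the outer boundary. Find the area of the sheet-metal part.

Outer boundary:
Apply the shoelace formula: 2A = Σ (x_i·y_{i+1} − x_{i+1}·y_i), indices taken mod 5.
V_1→V_2: (-2)(5) − (7)(-1) = -3
V_2→V_3: (7)(1) − (-7)(5) = 42
V_3→V_4: (-7)(0) − (-10)(1) = 10
V_4→V_5: (-10)(-5) − (-2)(0) = 50
V_5→V_1: (-2)(-1) − (-2)(-5) = -8
Σ = 91
Area = |Σ|/2 = 45.5.
Hole:
Σ = (7) + (-7) + (-1) + (12) = 11
Area = |Σ|/2 = 5.5.
Net area = 45.5 − 5.5 = 40.

40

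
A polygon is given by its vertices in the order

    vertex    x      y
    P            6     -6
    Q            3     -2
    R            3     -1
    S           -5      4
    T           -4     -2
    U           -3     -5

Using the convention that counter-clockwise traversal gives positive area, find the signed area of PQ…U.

52

Σ = (6) + (3) + (7) + (26) + (14) + (48) = 104
Signed area = Σ/2 = 52 (positive ⇒ counter-clockwise traversal).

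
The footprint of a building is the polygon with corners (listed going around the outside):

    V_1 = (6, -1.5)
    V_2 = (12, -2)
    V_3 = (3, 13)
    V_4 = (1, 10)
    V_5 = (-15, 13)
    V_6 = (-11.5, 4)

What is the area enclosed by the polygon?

215.375

Apply Gauss's area formula: 2A = Σ (x_i·y_{i+1} − x_{i+1}·y_i), indices taken mod 6.
Σ = (6) + (162) + (17) + (163) + (89.5) + (-6.75) = 430.75
Area = |Σ|/2 = 215.375.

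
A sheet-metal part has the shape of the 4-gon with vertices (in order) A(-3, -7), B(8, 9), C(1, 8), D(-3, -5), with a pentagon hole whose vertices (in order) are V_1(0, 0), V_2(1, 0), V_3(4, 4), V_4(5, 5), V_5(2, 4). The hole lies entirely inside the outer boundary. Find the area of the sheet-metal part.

47.5

Outer boundary:
Apply the shoelace (surveyor's) formula: 2A = Σ (x_i·y_{i+1} − x_{i+1}·y_i), indices taken mod 4.
Σ = (29) + (55) + (19) + (6) = 109
Area = |Σ|/2 = 54.5.
Hole:
Apply the shoelace (surveyor's) formula: 2A = Σ (x_i·y_{i+1} − x_{i+1}·y_i), indices taken mod 5.
Cross-terms: 0, 4, 0, 10, 0  ⇒  Σ = 14
Area = |Σ|/2 = 7.
Net area = 54.5 − 7 = 47.5.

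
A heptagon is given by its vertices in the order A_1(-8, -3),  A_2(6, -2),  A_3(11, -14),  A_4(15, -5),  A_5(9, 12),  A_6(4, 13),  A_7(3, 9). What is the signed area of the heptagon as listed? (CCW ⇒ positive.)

Σ = (34) + (-62) + (155) + (225) + (69) + (-3) + (63) = 481
Signed area = Σ/2 = 240.5 (positive ⇒ counter-clockwise traversal).

240.5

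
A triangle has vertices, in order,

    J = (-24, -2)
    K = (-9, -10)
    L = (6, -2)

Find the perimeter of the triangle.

|JK| = √((15)² + (-8)²) = √289 = 17
|KL| = √((15)² + (8)²) = √289 = 17
|LJ| = √((-30)² + (0)²) = √900 = 30
Perimeter = 17 + 17 + 30 = 64.

64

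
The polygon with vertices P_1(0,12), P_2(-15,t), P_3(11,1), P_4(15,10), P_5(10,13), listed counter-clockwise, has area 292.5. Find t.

The doubled signed area Σ (x_i y_{i+1} − x_{i+1} y_i) is linear in t.
With t=0 it equals 475; the coefficient of t is -11 (from the two edges through P_2).
So -11·t + 475 = 2·292.5 = 585 ⇒ t = -10.

-10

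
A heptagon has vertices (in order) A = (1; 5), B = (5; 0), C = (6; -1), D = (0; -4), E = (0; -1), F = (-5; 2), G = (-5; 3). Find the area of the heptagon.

46

Apply the shoelace (surveyor's) formula: 2A = Σ (x_i·y_{i+1} − x_{i+1}·y_i), indices taken mod 7.
Σ = (-25) + (-5) + (-24) + (0) + (-5) + (-5) + (-28) = -92
Area = |Σ|/2 = 46.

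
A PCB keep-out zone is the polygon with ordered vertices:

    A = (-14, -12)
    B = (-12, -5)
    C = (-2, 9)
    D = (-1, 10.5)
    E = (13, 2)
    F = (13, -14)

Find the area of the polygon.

Apply Gauss's area formula: 2A = Σ (x_i·y_{i+1} − x_{i+1}·y_i), indices taken mod 6.
Σ = (-74) + (-118) + (-12) + (-138.5) + (-208) + (-352) = -902.5
Area = |Σ|/2 = 451.25.

451.25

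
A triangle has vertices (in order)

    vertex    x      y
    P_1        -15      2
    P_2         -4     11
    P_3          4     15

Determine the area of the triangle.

Apply the shoelace (surveyor's) formula: 2A = Σ (x_i·y_{i+1} − x_{i+1}·y_i), indices taken mod 3.
Σ = (-157) + (-104) + (233) = -28
Area = |Σ|/2 = 14.

14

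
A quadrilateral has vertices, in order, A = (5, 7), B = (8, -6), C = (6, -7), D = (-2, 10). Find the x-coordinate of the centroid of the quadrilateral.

Apply Gauss's area formula. First the cross-terms c_i = x_i·y_{i+1} − x_{i+1}·y_i:
  -86, -20, 46, -64  ⇒  2A = -124, A = -62.
Then Σ (x_i + x_{i+1})·c_i = -1406, so x̄ = -1406 / (6·(-62)) = 703/186.

703/186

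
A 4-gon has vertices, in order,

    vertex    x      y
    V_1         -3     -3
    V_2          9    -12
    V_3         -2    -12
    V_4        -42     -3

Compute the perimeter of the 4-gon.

|V_1V_2| = √((12)² + (-9)²) = √225 = 15
|V_2V_3| = √((-11)² + (0)²) = √121 = 11
|V_3V_4| = √((-40)² + (9)²) = √1681 = 41
|V_4V_1| = √((39)² + (0)²) = √1521 = 39
Perimeter = 15 + 11 + 41 + 39 = 106.

106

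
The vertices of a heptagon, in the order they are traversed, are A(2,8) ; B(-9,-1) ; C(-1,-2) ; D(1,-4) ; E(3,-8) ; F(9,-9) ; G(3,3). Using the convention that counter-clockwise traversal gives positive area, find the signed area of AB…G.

107

Σ = (70) + (17) + (6) + (4) + (45) + (54) + (18) = 214
Signed area = Σ/2 = 107 (positive ⇒ counter-clockwise traversal).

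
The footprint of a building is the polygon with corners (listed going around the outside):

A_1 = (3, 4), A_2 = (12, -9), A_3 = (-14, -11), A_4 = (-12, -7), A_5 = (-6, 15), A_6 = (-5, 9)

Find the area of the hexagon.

A_1→A_2: (3)(-9) − (12)(4) = -75
A_2→A_3: (12)(-11) − (-14)(-9) = -258
A_3→A_4: (-14)(-7) − (-12)(-11) = -34
A_4→A_5: (-12)(15) − (-6)(-7) = -222
A_5→A_6: (-6)(9) − (-5)(15) = 21
A_6→A_1: (-5)(4) − (3)(9) = -47
Σ = -615
Area = |Σ|/2 = 307.5.

307.5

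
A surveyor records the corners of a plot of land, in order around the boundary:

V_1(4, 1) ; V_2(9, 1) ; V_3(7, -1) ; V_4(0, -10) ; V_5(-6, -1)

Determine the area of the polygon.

76.5

Apply Gauss's area formula: 2A = Σ (x_i·y_{i+1} − x_{i+1}·y_i), indices taken mod 5.
Cross-terms: -5, -16, -70, -60, -2  ⇒  Σ = -153
Area = |Σ|/2 = 76.5.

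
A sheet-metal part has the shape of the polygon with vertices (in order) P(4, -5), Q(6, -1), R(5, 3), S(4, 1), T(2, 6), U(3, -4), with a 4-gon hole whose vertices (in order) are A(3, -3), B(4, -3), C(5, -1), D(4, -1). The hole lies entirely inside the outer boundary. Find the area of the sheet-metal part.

Outer boundary:
Apply Gauss's area formula: 2A = Σ (x_i·y_{i+1} − x_{i+1}·y_i), indices taken mod 6.
Σ = (26) + (23) + (-7) + (22) + (-26) + (1) = 39
Area = |Σ|/2 = 19.5.
Hole:
Cross-terms: 3, 11, -1, -9  ⇒  Σ = 4
Area = |Σ|/2 = 2.
Net area = 19.5 − 2 = 17.5.

17.5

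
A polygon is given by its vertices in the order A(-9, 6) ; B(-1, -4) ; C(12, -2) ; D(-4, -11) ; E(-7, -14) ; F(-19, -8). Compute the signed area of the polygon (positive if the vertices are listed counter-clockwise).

Σ = (42) + (50) + (-140) + (-21) + (-210) + (-186) = -465
Signed area = Σ/2 = -232.5 (negative ⇒ clockwise traversal).

-232.5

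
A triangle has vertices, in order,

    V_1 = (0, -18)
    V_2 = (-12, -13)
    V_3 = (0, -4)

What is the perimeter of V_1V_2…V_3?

|V_1V_2| = √((-12)² + (5)²) = √169 = 13
|V_2V_3| = √((12)² + (9)²) = √225 = 15
|V_3V_1| = √((0)² + (-14)²) = √196 = 14
Perimeter = 13 + 15 + 14 = 42.

42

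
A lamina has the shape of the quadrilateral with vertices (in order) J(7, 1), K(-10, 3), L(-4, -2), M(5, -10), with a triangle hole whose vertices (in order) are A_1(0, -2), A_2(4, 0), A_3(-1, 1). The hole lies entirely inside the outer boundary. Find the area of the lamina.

87

Outer boundary:
Apply the shoelace formula: 2A = Σ (x_i·y_{i+1} − x_{i+1}·y_i), indices taken mod 4.
J→K: (7)(3) − (-10)(1) = 31
K→L: (-10)(-2) − (-4)(3) = 32
L→M: (-4)(-10) − (5)(-2) = 50
M→J: (5)(1) − (7)(-10) = 75
Σ = 188
Area = |Σ|/2 = 94.
Hole:
Apply Gauss's area formula: 2A = Σ (x_i·y_{i+1} − x_{i+1}·y_i), indices taken mod 3.
A_1→A_2: (0)(0) − (4)(-2) = 8
A_2→A_3: (4)(1) − (-1)(0) = 4
A_3→A_1: (-1)(-2) − (0)(1) = 2
Σ = 14
Area = |Σ|/2 = 7.
Net area = 94 − 7 = 87.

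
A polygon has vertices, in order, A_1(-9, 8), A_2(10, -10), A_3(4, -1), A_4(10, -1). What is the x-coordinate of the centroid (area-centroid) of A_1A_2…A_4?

Apply the surveyor's formula. First the cross-terms c_i = x_i·y_{i+1} − x_{i+1}·y_i:
  10, 30, 6, 71  ⇒  2A = 117, A = 58.5.
Then Σ (x_i + x_{i+1})·c_i = 585, so x̄ = 585 / (6·58.5) = 5/3.

5/3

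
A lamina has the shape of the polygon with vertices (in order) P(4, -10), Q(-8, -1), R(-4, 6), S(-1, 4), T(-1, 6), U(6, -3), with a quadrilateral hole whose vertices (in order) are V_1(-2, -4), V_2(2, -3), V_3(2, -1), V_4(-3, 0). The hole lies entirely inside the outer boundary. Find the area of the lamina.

101

Outer boundary:
Apply the shoelace (surveyor's) formula: 2A = Σ (x_i·y_{i+1} − x_{i+1}·y_i), indices taken mod 6.
P→Q: (4)(-1) − (-8)(-10) = -84
Q→R: (-8)(6) − (-4)(-1) = -52
R→S: (-4)(4) − (-1)(6) = -10
S→T: (-1)(6) − (-1)(4) = -2
T→U: (-1)(-3) − (6)(6) = -33
U→P: (6)(-10) − (4)(-3) = -48
Σ = -229
Area = |Σ|/2 = 114.5.
Hole:
Σ = (14) + (4) + (-3) + (12) = 27
Area = |Σ|/2 = 13.5.
Net area = 114.5 − 13.5 = 101.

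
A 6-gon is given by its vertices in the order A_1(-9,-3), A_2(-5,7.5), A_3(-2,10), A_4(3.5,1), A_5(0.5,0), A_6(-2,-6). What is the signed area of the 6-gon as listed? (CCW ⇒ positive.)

-103

Cross-terms: -82.5, -35, -37, -0.5, -3, -48  ⇒  Σ = -206
Signed area = Σ/2 = -103 (negative ⇒ clockwise traversal).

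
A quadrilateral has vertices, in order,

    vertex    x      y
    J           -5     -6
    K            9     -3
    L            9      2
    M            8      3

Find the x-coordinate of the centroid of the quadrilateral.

587/138

Apply the shoelace formula. First the cross-terms c_i = x_i·y_{i+1} − x_{i+1}·y_i:
  69, 45, 11, -33  ⇒  2A = 92, A = 46.
Then Σ (x_i + x_{i+1})·c_i = 1174, so x̄ = 1174 / (6·46) = 587/138.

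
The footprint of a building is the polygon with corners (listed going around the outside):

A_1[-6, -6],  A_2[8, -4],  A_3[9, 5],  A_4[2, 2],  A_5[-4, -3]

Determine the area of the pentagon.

Σ = (72) + (76) + (8) + (2) + (6) = 164
Area = |Σ|/2 = 82.

82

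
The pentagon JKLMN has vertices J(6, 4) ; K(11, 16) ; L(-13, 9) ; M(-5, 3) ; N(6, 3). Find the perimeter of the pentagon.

60

|JK| = √((5)² + (12)²) = √169 = 13
|KL| = √((-24)² + (-7)²) = √625 = 25
|LM| = √((8)² + (-6)²) = √100 = 10
|MN| = √((11)² + (0)²) = √121 = 11
|NJ| = √((0)² + (1)²) = √1 = 1
Perimeter = 13 + 25 + 10 + 11 + 1 = 60.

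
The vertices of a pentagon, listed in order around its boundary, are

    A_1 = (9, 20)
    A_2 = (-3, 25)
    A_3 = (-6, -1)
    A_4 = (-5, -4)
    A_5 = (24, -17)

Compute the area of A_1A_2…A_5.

635.5

Apply the surveyor's formula: 2A = Σ (x_i·y_{i+1} − x_{i+1}·y_i), indices taken mod 5.
Σ = (285) + (153) + (19) + (181) + (633) = 1271
Area = |Σ|/2 = 635.5.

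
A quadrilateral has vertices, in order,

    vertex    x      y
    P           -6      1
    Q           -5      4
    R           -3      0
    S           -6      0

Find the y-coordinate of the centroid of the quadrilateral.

Apply the surveyor's formula. First the cross-terms c_i = x_i·y_{i+1} − x_{i+1}·y_i:
  -19, 12, 0, -6  ⇒  2A = -13, A = -6.5.
Then Σ (y_i + y_{i+1})·c_i = -53, so ȳ = -53 / (6·(-6.5)) = 53/39.

53/39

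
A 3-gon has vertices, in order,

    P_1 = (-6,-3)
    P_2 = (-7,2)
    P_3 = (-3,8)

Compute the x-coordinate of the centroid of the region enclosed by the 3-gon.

-16/3

Apply the shoelace (surveyor's) formula. First the cross-terms c_i = x_i·y_{i+1} − x_{i+1}·y_i:
  -33, -50, 57  ⇒  2A = -26, A = -13.
Then Σ (x_i + x_{i+1})·c_i = 416, so x̄ = 416 / (6·(-13)) = -16/3.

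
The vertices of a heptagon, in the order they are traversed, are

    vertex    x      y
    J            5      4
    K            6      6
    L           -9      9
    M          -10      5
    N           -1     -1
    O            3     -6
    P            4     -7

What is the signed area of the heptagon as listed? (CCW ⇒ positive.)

118.5

J→K: (5)(6) − (6)(4) = 6
K→L: (6)(9) − (-9)(6) = 108
L→M: (-9)(5) − (-10)(9) = 45
M→N: (-10)(-1) − (-1)(5) = 15
N→O: (-1)(-6) − (3)(-1) = 9
O→P: (3)(-7) − (4)(-6) = 3
P→J: (4)(4) − (5)(-7) = 51
Σ = 237
Signed area = Σ/2 = 118.5 (positive ⇒ counter-clockwise traversal).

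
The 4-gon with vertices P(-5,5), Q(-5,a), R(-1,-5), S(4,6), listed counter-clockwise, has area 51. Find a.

3

The doubled signed area Σ (x_i y_{i+1} − x_{i+1} y_i) is linear in a.
With a=0 it equals 114; the coefficient of a is -4 (from the two edges through Q).
So -4·a + 114 = 2·51 = 102 ⇒ a = 3.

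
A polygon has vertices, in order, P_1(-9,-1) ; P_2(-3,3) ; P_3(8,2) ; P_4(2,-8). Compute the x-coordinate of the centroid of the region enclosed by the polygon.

Apply Gauss's area formula. First the cross-terms c_i = x_i·y_{i+1} − x_{i+1}·y_i:
  -30, -30, -68, -74  ⇒  2A = -202, A = -101.
Then Σ (x_i + x_{i+1})·c_i = 48, so x̄ = 48 / (6·(-101)) = -8/101.

-8/101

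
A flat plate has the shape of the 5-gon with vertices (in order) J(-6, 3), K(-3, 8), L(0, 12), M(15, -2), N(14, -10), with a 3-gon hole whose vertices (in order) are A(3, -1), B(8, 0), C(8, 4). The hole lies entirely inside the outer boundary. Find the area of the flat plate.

187.5

Outer boundary:
Apply the shoelace (surveyor's) formula: 2A = Σ (x_i·y_{i+1} − x_{i+1}·y_i), indices taken mod 5.
Σ = (-39) + (-36) + (-180) + (-122) + (-18) = -395
Area = |Σ|/2 = 197.5.
Hole:
Σ = (8) + (32) + (-20) = 20
Area = |Σ|/2 = 10.
Net area = 197.5 − 10 = 187.5.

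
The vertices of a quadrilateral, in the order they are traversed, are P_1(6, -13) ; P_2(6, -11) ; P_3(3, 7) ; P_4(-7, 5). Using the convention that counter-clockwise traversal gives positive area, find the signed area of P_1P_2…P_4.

106

Apply the shoelace formula: 2A = Σ (x_i·y_{i+1} − x_{i+1}·y_i), indices taken mod 4.
Σ = (12) + (75) + (64) + (61) = 212
Signed area = Σ/2 = 106 (positive ⇒ counter-clockwise traversal).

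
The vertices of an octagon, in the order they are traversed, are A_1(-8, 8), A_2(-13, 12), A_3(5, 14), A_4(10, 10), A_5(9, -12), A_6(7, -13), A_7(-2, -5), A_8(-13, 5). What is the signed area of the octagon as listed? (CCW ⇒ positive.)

-383.5

Apply the shoelace formula: 2A = Σ (x_i·y_{i+1} − x_{i+1}·y_i), indices taken mod 8.
Σ = (8) + (-242) + (-90) + (-210) + (-33) + (-61) + (-75) + (-64) = -767
Signed area = Σ/2 = -383.5 (negative ⇒ clockwise traversal).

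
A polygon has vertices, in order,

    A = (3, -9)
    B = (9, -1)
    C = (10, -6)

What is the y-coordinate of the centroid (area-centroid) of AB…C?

-16/3

Apply the surveyor's formula. First the cross-terms c_i = x_i·y_{i+1} − x_{i+1}·y_i:
  78, -44, -72  ⇒  2A = -38, A = -19.
Then Σ (y_i + y_{i+1})·c_i = 608, so ȳ = 608 / (6·(-19)) = -16/3.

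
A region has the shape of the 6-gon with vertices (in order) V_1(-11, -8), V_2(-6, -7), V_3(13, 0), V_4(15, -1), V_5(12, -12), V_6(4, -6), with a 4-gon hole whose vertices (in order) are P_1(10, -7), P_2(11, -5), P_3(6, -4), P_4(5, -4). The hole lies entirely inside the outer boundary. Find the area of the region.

Outer boundary:
Apply Gauss's area formula: 2A = Σ (x_i·y_{i+1} − x_{i+1}·y_i), indices taken mod 6.
V_1→V_2: (-11)(-7) − (-6)(-8) = 29
V_2→V_3: (-6)(0) − (13)(-7) = 91
V_3→V_4: (13)(-1) − (15)(0) = -13
V_4→V_5: (15)(-12) − (12)(-1) = -168
V_5→V_6: (12)(-6) − (4)(-12) = -24
V_6→V_1: (4)(-8) − (-11)(-6) = -98
Σ = -183
Area = |Σ|/2 = 91.5.
Hole:
P_1→P_2: (10)(-5) − (11)(-7) = 27
P_2→P_3: (11)(-4) − (6)(-5) = -14
P_3→P_4: (6)(-4) − (5)(-4) = -4
P_4→P_1: (5)(-7) − (10)(-4) = 5
Σ = 14
Area = |Σ|/2 = 7.
Net area = 91.5 − 7 = 84.5.

84.5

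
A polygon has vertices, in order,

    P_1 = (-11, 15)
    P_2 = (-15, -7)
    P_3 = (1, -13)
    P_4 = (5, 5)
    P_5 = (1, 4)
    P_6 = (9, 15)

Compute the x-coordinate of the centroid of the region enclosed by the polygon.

Apply Gauss's area formula. First the cross-terms c_i = x_i·y_{i+1} − x_{i+1}·y_i:
  302, 202, 70, 15, -21, 300  ⇒  2A = 868, A = 434.
Then Σ (x_i + x_{i+1})·c_i = -10980, so x̄ = -10980 / (6·434) = -915/217.

-915/217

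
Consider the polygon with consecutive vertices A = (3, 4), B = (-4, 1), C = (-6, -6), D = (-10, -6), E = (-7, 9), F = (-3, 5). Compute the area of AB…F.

Apply Gauss's area formula: 2A = Σ (x_i·y_{i+1} − x_{i+1}·y_i), indices taken mod 6.
Σ = (19) + (30) + (-24) + (-132) + (-8) + (-27) = -142
Area = |Σ|/2 = 71.

71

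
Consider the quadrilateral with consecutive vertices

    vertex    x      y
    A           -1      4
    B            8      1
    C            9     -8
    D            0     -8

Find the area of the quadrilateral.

Σ = (-33) + (-73) + (-72) + (-8) = -186
Area = |Σ|/2 = 93.

93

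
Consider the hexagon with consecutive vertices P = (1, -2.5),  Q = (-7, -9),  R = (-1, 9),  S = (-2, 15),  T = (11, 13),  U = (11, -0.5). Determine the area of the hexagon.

231

Apply the shoelace formula: 2A = Σ (x_i·y_{i+1} − x_{i+1}·y_i), indices taken mod 6.
Σ = (-26.5) + (-72) + (3) + (-191) + (-148.5) + (-27) = -462
Area = |Σ|/2 = 231.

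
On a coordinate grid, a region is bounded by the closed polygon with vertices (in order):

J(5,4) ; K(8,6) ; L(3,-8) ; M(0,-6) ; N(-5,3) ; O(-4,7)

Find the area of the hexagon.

Cross-terms: -2, -82, -18, -30, -23, -51  ⇒  Σ = -206
Area = |Σ|/2 = 103.

103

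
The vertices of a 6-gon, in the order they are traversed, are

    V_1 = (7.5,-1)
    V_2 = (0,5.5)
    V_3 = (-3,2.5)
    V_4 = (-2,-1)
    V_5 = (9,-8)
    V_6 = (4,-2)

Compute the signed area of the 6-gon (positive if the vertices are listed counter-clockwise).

57.875

Apply the shoelace formula: 2A = Σ (x_i·y_{i+1} − x_{i+1}·y_i), indices taken mod 6.
V_1→V_2: (7.5)(5.5) − (0)(-1) = 41.25
V_2→V_3: (0)(2.5) − (-3)(5.5) = 16.5
V_3→V_4: (-3)(-1) − (-2)(2.5) = 8
V_4→V_5: (-2)(-8) − (9)(-1) = 25
V_5→V_6: (9)(-2) − (4)(-8) = 14
V_6→V_1: (4)(-1) − (7.5)(-2) = 11
Σ = 115.75
Signed area = Σ/2 = 57.875 (positive ⇒ counter-clockwise traversal).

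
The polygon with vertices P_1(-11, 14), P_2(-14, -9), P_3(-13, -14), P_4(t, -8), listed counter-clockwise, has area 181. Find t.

The doubled signed area Σ (x_i y_{i+1} − x_{i+1} y_i) is linear in t.
With t=0 it equals 390; the coefficient of t is 28 (from the two edges through P_4).
So 28·t + 390 = 2·181 = 362 ⇒ t = -1.

-1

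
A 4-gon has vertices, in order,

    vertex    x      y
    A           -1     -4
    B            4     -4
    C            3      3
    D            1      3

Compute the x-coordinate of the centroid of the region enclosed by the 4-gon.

Apply the shoelace (surveyor's) formula. First the cross-terms c_i = x_i·y_{i+1} − x_{i+1}·y_i:
  20, 24, 6, -1  ⇒  2A = 49, A = 24.5.
Then Σ (x_i + x_{i+1})·c_i = 252, so x̄ = 252 / (6·24.5) = 12/7.

12/7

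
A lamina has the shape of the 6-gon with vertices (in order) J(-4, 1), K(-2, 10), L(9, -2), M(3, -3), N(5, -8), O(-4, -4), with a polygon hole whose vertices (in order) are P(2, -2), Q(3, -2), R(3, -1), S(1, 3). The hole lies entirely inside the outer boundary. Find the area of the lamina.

109.5

Outer boundary:
Σ = (-38) + (-86) + (-21) + (-9) + (-52) + (-20) = -226
Area = |Σ|/2 = 113.
Hole:
Apply the shoelace formula: 2A = Σ (x_i·y_{i+1} − x_{i+1}·y_i), indices taken mod 4.
P→Q: (2)(-2) − (3)(-2) = 2
Q→R: (3)(-1) − (3)(-2) = 3
R→S: (3)(3) − (1)(-1) = 10
S→P: (1)(-2) − (2)(3) = -8
Σ = 7
Area = |Σ|/2 = 3.5.
Net area = 113 − 3.5 = 109.5.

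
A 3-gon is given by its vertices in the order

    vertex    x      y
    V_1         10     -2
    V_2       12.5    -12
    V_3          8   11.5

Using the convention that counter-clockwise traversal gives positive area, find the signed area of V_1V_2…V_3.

Apply the surveyor's formula: 2A = Σ (x_i·y_{i+1} − x_{i+1}·y_i), indices taken mod 3.
V_1→V_2: (10)(-12) − (12.5)(-2) = -95
V_2→V_3: (12.5)(11.5) − (8)(-12) = 239.75
V_3→V_1: (8)(-2) − (10)(11.5) = -131
Σ = 13.75
Signed area = Σ/2 = 6.875 (positive ⇒ counter-clockwise traversal).

6.875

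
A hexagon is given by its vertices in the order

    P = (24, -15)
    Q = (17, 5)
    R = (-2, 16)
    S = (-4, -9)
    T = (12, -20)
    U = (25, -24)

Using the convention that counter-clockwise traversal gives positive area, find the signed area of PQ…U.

Σ = (375) + (282) + (82) + (188) + (212) + (201) = 1340
Signed area = Σ/2 = 670 (positive ⇒ counter-clockwise traversal).

670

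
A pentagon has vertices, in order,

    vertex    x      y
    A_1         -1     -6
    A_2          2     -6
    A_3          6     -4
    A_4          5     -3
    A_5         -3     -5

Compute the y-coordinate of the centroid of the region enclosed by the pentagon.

Apply the surveyor's formula. First the cross-terms c_i = x_i·y_{i+1} − x_{i+1}·y_i:
  18, 28, 2, -34, 13  ⇒  2A = 27, A = 13.5.
Then Σ (y_i + y_{i+1})·c_i = -381, so ȳ = -381 / (6·13.5) = -127/27.

-127/27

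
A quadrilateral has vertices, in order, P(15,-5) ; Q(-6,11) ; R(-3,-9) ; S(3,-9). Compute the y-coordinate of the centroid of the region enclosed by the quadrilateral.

Apply the surveyor's formula. First the cross-terms c_i = x_i·y_{i+1} − x_{i+1}·y_i:
  135, 87, 54, 120  ⇒  2A = 396, A = 198.
Then Σ (y_i + y_{i+1})·c_i = -1668, so ȳ = -1668 / (6·198) = -139/99.

-139/99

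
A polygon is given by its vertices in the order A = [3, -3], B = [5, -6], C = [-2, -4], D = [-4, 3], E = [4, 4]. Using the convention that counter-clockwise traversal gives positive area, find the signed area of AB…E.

Apply the shoelace formula: 2A = Σ (x_i·y_{i+1} − x_{i+1}·y_i), indices taken mod 5.
Cross-terms: -3, -32, -22, -28, -24  ⇒  Σ = -109
Signed area = Σ/2 = -54.5 (negative ⇒ clockwise traversal).

-54.5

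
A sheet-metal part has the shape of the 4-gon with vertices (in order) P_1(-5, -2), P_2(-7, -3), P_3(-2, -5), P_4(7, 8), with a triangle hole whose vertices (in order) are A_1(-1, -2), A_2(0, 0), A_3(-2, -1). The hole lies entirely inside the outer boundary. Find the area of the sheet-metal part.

Outer boundary:
Apply Gauss's area formula: 2A = Σ (x_i·y_{i+1} − x_{i+1}·y_i), indices taken mod 4.
Σ = (1) + (29) + (19) + (26) = 75
Area = |Σ|/2 = 37.5.
Hole:
Apply the shoelace (surveyor's) formula: 2A = Σ (x_i·y_{i+1} − x_{i+1}·y_i), indices taken mod 3.
Σ = (0) + (0) + (3) = 3
Area = |Σ|/2 = 1.5.
Net area = 37.5 − 1.5 = 36.

36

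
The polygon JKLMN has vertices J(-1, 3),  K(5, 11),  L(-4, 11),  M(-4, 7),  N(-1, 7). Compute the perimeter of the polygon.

|JK| = √((6)² + (8)²) = √100 = 10
|KL| = √((-9)² + (0)²) = √81 = 9
|LM| = √((0)² + (-4)²) = √16 = 4
|MN| = √((3)² + (0)²) = √9 = 3
|NJ| = √((0)² + (-4)²) = √16 = 4
Perimeter = 10 + 9 + 4 + 3 + 4 = 30.

30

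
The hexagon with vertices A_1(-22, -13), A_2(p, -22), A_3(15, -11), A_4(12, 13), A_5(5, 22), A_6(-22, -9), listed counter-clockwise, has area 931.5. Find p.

The doubled signed area Σ (x_i y_{i+1} − x_{i+1} y_i) is linear in p.
With p=0 it equals 1867; the coefficient of p is 2 (from the two edges through A_2).
So 2·p + 1867 = 2·931.5 = 1863 ⇒ p = -2.

-2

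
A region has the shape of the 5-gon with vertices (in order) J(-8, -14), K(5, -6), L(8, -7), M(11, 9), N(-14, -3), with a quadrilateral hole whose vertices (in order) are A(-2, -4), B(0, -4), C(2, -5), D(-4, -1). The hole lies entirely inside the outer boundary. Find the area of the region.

Outer boundary:
J→K: (-8)(-6) − (5)(-14) = 118
K→L: (5)(-7) − (8)(-6) = 13
L→M: (8)(9) − (11)(-7) = 149
M→N: (11)(-3) − (-14)(9) = 93
N→J: (-14)(-14) − (-8)(-3) = 172
Σ = 545
Area = |Σ|/2 = 272.5.
Hole:
Cross-terms: 8, 8, -22, 14  ⇒  Σ = 8
Area = |Σ|/2 = 4.
Net area = 272.5 − 4 = 268.5.

268.5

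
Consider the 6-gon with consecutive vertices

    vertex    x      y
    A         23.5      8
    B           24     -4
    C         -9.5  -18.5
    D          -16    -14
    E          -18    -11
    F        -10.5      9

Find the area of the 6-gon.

790

Apply Gauss's area formula: 2A = Σ (x_i·y_{i+1} − x_{i+1}·y_i), indices taken mod 6.
Σ = (-286) + (-482) + (-163) + (-76) + (-277.5) + (-295.5) = -1580
Area = |Σ|/2 = 790.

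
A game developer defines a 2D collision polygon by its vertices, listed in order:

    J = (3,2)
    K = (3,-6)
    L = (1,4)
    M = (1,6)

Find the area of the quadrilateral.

10

Σ = (-24) + (18) + (2) + (-16) = -20
Area = |Σ|/2 = 10.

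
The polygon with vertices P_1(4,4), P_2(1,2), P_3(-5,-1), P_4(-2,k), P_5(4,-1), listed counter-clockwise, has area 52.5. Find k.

Write out the shoelace sum; only the two edges meeting at P_4 involve k:
2·Area = [((-5)·k − (-2)·(-1)) + ((-2)·(-1) − 4·k)] + 33
       = -9·k + 33 = 105
⇒ k = -8.

-8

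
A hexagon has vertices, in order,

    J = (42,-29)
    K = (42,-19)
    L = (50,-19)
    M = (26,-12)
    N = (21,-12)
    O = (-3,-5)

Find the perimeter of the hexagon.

|JK| = √((0)² + (10)²) = √100 = 10
|KL| = √((8)² + (0)²) = √64 = 8
|LM| = √((-24)² + (7)²) = √625 = 25
|MN| = √((-5)² + (0)²) = √25 = 5
|NO| = √((-24)² + (7)²) = √625 = 25
|OJ| = √((45)² + (-24)²) = √2601 = 51
Perimeter = 10 + 8 + 25 + 5 + 25 + 51 = 124.

124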